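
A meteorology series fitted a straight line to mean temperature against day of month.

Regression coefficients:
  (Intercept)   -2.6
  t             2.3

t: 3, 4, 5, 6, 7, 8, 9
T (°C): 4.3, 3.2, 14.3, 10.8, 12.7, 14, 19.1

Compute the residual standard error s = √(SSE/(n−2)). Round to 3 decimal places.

s = 3.025

t=3: ŷ = -2.6 + 2.3·3 = 4.3; r = 4.3 − 4.3 = 0
t=4: ŷ = -2.6 + 2.3·4 = 6.6; r = 3.2 − 6.6 = -3.4
t=5: ŷ = -2.6 + 2.3·5 = 8.9; r = 14.3 − 8.9 = 5.4
t=6: ŷ = -2.6 + 2.3·6 = 11.2; r = 10.8 − 11.2 = -0.4
t=7: ŷ = -2.6 + 2.3·7 = 13.5; r = 12.7 − 13.5 = -0.8
t=8: ŷ = -2.6 + 2.3·8 = 15.8; r = 14 − 15.8 = -1.8
t=9: ŷ = -2.6 + 2.3·9 = 18.1; r = 19.1 − 18.1 = 1
SSE = 0 + 11.56 + 29.16 + 0.16 + 0.64 + 3.24 + 1 = 45.76
s = √(45.76/5) = √9.152 ≈ 3.025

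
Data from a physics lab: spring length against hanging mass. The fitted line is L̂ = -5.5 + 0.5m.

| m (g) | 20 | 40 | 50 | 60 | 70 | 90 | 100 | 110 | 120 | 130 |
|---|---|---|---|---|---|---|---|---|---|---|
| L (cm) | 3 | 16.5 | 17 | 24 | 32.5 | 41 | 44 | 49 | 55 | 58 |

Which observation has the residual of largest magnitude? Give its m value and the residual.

m = 70, r = 3

m=20: L̂ = -5.5 + 0.5·20 = 4.5; r = 3 − 4.5 = -1.5
m=40: L̂ = -5.5 + 0.5·40 = 14.5; r = 16.5 − 14.5 = 2
m=50: L̂ = -5.5 + 0.5·50 = 19.5; r = 17 − 19.5 = -2.5
m=60: L̂ = -5.5 + 0.5·60 = 24.5; r = 24 − 24.5 = -0.5
m=70: L̂ = -5.5 + 0.5·70 = 29.5; r = 32.5 − 29.5 = 3
m=90: L̂ = -5.5 + 0.5·90 = 39.5; r = 41 − 39.5 = 1.5
m=100: L̂ = -5.5 + 0.5·100 = 44.5; r = 44 − 44.5 = -0.5
m=110: L̂ = -5.5 + 0.5·110 = 49.5; r = 49 − 49.5 = -0.5
m=120: L̂ = -5.5 + 0.5·120 = 54.5; r = 55 − 54.5 = 0.5
m=130: L̂ = -5.5 + 0.5·130 = 59.5; r = 58 − 59.5 = -1.5
Largest |r| is 3 at m = 70, residual 3.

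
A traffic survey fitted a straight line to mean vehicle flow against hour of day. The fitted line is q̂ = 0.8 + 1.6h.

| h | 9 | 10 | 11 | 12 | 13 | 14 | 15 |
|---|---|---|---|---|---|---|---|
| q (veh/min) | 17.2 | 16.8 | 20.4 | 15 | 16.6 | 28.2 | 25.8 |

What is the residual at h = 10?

r = 0

q̂ = 0.8 + 1.6·10 = 16.8
r = 16.8 − 16.8 = 0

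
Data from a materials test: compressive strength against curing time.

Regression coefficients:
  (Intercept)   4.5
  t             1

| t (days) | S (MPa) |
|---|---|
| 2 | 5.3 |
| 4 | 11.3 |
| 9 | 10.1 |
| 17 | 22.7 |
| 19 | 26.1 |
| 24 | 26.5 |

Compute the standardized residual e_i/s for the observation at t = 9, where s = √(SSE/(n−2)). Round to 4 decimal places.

t=2: ŷ = 4.5 + 2 = 6.5; e = 5.3 − 6.5 = -1.2
t=4: ŷ = 4.5 + 4 = 8.5; e = 11.3 − 8.5 = 2.8
t=9: ŷ = 4.5 + 9 = 13.5; e = 10.1 − 13.5 = -3.4
t=17: ŷ = 4.5 + 17 = 21.5; e = 22.7 − 21.5 = 1.2
t=19: ŷ = 4.5 + 19 = 23.5; e = 26.1 − 23.5 = 2.6
t=24: ŷ = 4.5 + 24 = 28.5; e = 26.5 − 28.5 = -2
SSE = 1.44 + 7.84 + 11.56 + 1.44 + 6.76 + 4 = 33.04
s = √(33.04/4) = 2.87402
e/s = -3.4 / 2.87402 = -1.1830

-1.1830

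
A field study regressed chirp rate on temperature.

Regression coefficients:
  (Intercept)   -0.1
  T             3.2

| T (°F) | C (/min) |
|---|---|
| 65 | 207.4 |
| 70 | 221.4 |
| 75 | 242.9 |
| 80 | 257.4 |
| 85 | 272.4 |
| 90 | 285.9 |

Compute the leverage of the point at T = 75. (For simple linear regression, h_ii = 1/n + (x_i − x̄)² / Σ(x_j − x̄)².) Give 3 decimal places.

T̄ = (65 + 70 + 75 + 80 + 85 + 90)/6 = 77.5
Σ(T − T̄)² = 156.25 + 56.25 + 6.25 + 6.25 + 56.25 + 156.25 = 437.5
h = 1/6 + (-2.5)²/437.5 = 0.166667 + 0.0142857 = 0.181

h = 0.181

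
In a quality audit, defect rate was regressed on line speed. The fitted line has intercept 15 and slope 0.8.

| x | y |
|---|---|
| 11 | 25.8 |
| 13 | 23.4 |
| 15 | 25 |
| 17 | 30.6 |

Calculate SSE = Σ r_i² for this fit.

x=11: ŷ = 15 + 0.8·11 = 23.8; r = 25.8 − 23.8 = 2
x=13: ŷ = 15 + 0.8·13 = 25.4; r = 23.4 − 25.4 = -2
x=15: ŷ = 15 + 0.8·15 = 27; r = 25 − 27 = -2
x=17: ŷ = 15 + 0.8·17 = 28.6; r = 30.6 − 28.6 = 2
SSE = 4 + 4 + 4 + 4 = 16

SSE = 16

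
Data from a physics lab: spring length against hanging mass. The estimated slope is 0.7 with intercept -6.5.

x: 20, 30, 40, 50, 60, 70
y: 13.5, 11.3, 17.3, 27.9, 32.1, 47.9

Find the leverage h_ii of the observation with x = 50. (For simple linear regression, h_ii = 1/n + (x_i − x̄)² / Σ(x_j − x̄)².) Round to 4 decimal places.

h = 0.1810

x̄ = (20 + 30 + 40 + 50 + 60 + 70)/6 = 45
Σ(x − x̄)² = 625 + 225 + 25 + 25 + 225 + 625 = 1750
h = 1/6 + (5)²/1750 = 0.166667 + 0.0142857 = 0.1810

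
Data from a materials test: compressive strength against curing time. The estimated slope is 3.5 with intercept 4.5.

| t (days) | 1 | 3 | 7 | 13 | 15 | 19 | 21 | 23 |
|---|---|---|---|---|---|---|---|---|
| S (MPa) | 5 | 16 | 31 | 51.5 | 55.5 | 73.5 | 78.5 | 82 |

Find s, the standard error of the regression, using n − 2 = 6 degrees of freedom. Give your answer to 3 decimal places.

s = 2.380

t=1: ŷ = 4.5 + 3.5·1 = 8; r = 5 − 8 = -3
t=3: ŷ = 4.5 + 3.5·3 = 15; r = 16 − 15 = 1
t=7: ŷ = 4.5 + 3.5·7 = 29; r = 31 − 29 = 2
t=13: ŷ = 4.5 + 3.5·13 = 50; r = 51.5 − 50 = 1.5
t=15: ŷ = 4.5 + 3.5·15 = 57; r = 55.5 − 57 = -1.5
t=19: ŷ = 4.5 + 3.5·19 = 71; r = 73.5 − 71 = 2.5
t=21: ŷ = 4.5 + 3.5·21 = 78; r = 78.5 − 78 = 0.5
t=23: ŷ = 4.5 + 3.5·23 = 85; r = 82 − 85 = -3
SSE = 9 + 1 + 4 + 2.25 + 2.25 + 6.25 + 0.25 + 9 = 34
s = √(34/6) = √5.66667 ≈ 2.380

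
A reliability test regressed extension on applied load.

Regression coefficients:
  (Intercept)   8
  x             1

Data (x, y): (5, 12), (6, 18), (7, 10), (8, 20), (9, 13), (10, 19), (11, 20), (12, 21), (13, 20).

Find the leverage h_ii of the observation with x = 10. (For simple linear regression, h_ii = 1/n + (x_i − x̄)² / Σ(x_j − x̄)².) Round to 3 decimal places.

x̄ = (5 + 6 + 7 + 8 + 9 + 10 + 11 + 12 + 13)/9 = 9
Σ(x − x̄)² = 16 + 9 + 4 + 1 + 0 + 1 + 4 + 9 + 16 = 60
h = 1/9 + (1)²/60 = 0.111111 + 0.0166667 = 0.128

h = 0.128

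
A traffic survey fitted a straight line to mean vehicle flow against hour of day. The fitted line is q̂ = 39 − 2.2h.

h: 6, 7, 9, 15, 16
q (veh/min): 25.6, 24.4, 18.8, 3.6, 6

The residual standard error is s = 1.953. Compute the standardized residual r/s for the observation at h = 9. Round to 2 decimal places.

q̂ = 39 − 2.2·9 = 19.2
r = 18.8 − 19.2 = -0.4
r/s = -0.4 / 1.953 = -0.20

-0.20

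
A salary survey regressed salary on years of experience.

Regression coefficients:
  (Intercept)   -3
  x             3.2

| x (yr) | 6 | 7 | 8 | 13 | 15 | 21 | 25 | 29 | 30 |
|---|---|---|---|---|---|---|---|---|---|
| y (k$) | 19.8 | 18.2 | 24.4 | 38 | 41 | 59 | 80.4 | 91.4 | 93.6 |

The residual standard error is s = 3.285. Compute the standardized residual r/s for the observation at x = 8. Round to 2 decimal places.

ŷ = -3 + 3.2·8 = 22.6
r = 24.4 − 22.6 = 1.8
r/s = 1.8 / 3.285 = 0.55

0.55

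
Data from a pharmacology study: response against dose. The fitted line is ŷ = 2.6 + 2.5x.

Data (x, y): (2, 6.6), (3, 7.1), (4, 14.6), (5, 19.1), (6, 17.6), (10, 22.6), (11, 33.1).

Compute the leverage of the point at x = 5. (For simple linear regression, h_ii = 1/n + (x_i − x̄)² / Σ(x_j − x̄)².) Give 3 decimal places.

h = 0.153

x̄ = (2 + 3 + 4 + 5 + 6 + 10 + 11)/7 = 5.85714
Σ(x − x̄)² = 14.8776 + 8.16327 + 3.44898 + 0.734694 + 0.0204082 + 17.1633 + 26.449 = 70.8571
h = 1/7 + (-0.857143)²/70.8571 = 0.142857 + 0.0103687 = 0.153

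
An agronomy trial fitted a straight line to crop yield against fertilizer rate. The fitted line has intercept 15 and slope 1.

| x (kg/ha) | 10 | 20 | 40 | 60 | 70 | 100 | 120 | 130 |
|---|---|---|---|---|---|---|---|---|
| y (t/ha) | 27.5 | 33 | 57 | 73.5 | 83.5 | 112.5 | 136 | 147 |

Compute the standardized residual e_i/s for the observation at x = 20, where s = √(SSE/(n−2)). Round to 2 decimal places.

x=10: ŷ = 15 + 10 = 25; e = 27.5 − 25 = 2.5
x=20: ŷ = 15 + 20 = 35; e = 33 − 35 = -2
x=40: ŷ = 15 + 40 = 55; e = 57 − 55 = 2
x=60: ŷ = 15 + 60 = 75; e = 73.5 − 75 = -1.5
x=70: ŷ = 15 + 70 = 85; e = 83.5 − 85 = -1.5
x=100: ŷ = 15 + 100 = 115; e = 112.5 − 115 = -2.5
x=120: ŷ = 15 + 120 = 135; e = 136 − 135 = 1
x=130: ŷ = 15 + 130 = 145; e = 147 − 145 = 2
SSE = 6.25 + 4 + 4 + 2.25 + 2.25 + 6.25 + 1 + 4 = 30
s = √(30/6) = 2.23607
e/s = -2 / 2.23607 = -0.89

-0.89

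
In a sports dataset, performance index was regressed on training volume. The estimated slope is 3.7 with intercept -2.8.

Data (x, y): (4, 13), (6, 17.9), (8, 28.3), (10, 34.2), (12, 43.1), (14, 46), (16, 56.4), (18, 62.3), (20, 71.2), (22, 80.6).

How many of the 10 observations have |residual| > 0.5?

7

x=4: ŷ = -2.8 + 3.7·4 = 12; r = 13 − 12 = 1
x=6: ŷ = -2.8 + 3.7·6 = 19.4; r = 17.9 − 19.4 = -1.5
x=8: ŷ = -2.8 + 3.7·8 = 26.8; r = 28.3 − 26.8 = 1.5
x=10: ŷ = -2.8 + 3.7·10 = 34.2; r = 34.2 − 34.2 = 0
x=12: ŷ = -2.8 + 3.7·12 = 41.6; r = 43.1 − 41.6 = 1.5
x=14: ŷ = -2.8 + 3.7·14 = 49; r = 46 − 49 = -3
x=16: ŷ = -2.8 + 3.7·16 = 56.4; r = 56.4 − 56.4 = 0
x=18: ŷ = -2.8 + 3.7·18 = 63.8; r = 62.3 − 63.8 = -1.5
x=20: ŷ = -2.8 + 3.7·20 = 71.2; r = 71.2 − 71.2 = 0
x=22: ŷ = -2.8 + 3.7·22 = 78.6; r = 80.6 − 78.6 = 2
|r| > 0.5: x=4 (|r|=1), x=6 (|r|=1.5), x=8 (|r|=1.5), x=12 (|r|=1.5), x=14 (|r|=3), x=18 (|r|=1.5), x=22 (|r|=2) → 7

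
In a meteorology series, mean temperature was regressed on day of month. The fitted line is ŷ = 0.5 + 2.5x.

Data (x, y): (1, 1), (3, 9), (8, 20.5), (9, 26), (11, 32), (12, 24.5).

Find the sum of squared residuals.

x=1: ŷ = 0.5 + 2.5·1 = 3; r = 1 − 3 = -2
x=3: ŷ = 0.5 + 2.5·3 = 8; r = 9 − 8 = 1
x=8: ŷ = 0.5 + 2.5·8 = 20.5; r = 20.5 − 20.5 = 0
x=9: ŷ = 0.5 + 2.5·9 = 23; r = 26 − 23 = 3
x=11: ŷ = 0.5 + 2.5·11 = 28; r = 32 − 28 = 4
x=12: ŷ = 0.5 + 2.5·12 = 30.5; r = 24.5 − 30.5 = -6
SSE = 4 + 1 + 0 + 9 + 16 + 36 = 66

SSE = 66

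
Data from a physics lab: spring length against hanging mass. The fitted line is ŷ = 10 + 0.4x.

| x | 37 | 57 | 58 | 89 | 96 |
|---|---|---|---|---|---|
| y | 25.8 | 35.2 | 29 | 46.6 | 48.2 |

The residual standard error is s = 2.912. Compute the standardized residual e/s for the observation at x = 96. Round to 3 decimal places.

ŷ = 10 + 0.4·96 = 48.4
e = 48.2 − 48.4 = -0.2
e/s = -0.2 / 2.912 = -0.069

-0.069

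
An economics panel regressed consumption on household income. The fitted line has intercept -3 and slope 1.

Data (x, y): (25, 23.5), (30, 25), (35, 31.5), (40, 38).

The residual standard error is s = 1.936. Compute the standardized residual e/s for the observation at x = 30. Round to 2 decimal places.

-1.03

ŷ = -3 + 30 = 27
e = 25 − 27 = -2
e/s = -2 / 1.936 = -1.03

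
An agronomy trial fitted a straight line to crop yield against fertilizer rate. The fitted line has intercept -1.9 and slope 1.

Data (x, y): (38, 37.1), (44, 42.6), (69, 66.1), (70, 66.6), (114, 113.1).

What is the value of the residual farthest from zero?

x=38: ŷ = -1.9 + 38 = 36.1; r = 37.1 − 36.1 = 1
x=44: ŷ = -1.9 + 44 = 42.1; r = 42.6 − 42.1 = 0.5
x=69: ŷ = -1.9 + 69 = 67.1; r = 66.1 − 67.1 = -1
x=70: ŷ = -1.9 + 70 = 68.1; r = 66.6 − 68.1 = -1.5
x=114: ŷ = -1.9 + 114 = 112.1; r = 113.1 − 112.1 = 1
Largest |r| is 1.5 at x = 70, residual -1.5.

r = -1.5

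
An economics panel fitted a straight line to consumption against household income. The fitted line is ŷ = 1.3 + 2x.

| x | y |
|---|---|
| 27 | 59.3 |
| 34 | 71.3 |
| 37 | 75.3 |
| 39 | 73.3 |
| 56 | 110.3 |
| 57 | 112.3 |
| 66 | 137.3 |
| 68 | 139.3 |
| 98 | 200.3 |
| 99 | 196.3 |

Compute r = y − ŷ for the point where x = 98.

ŷ = 1.3 + 2·98 = 197.3
r = 200.3 − 197.3 = 3

r = 3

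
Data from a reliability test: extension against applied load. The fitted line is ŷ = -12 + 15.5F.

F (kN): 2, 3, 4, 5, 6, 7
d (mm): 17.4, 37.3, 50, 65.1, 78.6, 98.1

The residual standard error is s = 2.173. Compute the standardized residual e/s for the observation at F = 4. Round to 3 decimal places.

ŷ = -12 + 15.5·4 = 50
e = 50 − 50 = 0
e/s = 0 / 2.173 = 0.000

0.000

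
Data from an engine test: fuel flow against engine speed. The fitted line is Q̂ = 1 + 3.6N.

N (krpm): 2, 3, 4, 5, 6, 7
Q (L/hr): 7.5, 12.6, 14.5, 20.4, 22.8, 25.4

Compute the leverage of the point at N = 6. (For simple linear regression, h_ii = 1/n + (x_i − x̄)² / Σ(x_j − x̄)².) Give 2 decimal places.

h = 0.30

N̄ = (2 + 3 + 4 + 5 + 6 + 7)/6 = 4.5
Σ(N − N̄)² = 6.25 + 2.25 + 0.25 + 0.25 + 2.25 + 6.25 = 17.5
h = 1/6 + (1.5)²/17.5 = 0.166667 + 0.128571 = 0.30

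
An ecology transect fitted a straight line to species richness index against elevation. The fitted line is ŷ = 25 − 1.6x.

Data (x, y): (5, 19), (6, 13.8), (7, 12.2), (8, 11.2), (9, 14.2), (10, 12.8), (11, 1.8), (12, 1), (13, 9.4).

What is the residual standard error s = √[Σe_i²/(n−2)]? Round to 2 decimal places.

x=5: ŷ = 25 − 1.6·5 = 17; e = 19 − 17 = 2
x=6: ŷ = 25 − 1.6·6 = 15.4; e = 13.8 − 15.4 = -1.6
x=7: ŷ = 25 − 1.6·7 = 13.8; e = 12.2 − 13.8 = -1.6
x=8: ŷ = 25 − 1.6·8 = 12.2; e = 11.2 − 12.2 = -1
x=9: ŷ = 25 − 1.6·9 = 10.6; e = 14.2 − 10.6 = 3.6
x=10: ŷ = 25 − 1.6·10 = 9; e = 12.8 − 9 = 3.8
x=11: ŷ = 25 − 1.6·11 = 7.4; e = 1.8 − 7.4 = -5.6
x=12: ŷ = 25 − 1.6·12 = 5.8; e = 1 − 5.8 = -4.8
x=13: ŷ = 25 − 1.6·13 = 4.2; e = 9.4 − 4.2 = 5.2
SSE = 4 + 2.56 + 2.56 + 1 + 12.96 + 14.44 + 31.36 + 23.04 + 27.04 = 118.96
s = √(118.96/7) = √16.9943 ≈ 4.12

s = 4.12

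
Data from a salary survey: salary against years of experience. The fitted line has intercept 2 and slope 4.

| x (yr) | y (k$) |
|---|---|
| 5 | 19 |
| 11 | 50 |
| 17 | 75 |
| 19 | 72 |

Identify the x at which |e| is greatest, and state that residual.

x = 19, e = -6

x=5: ŷ = 2 + 4·5 = 22; e = 19 − 22 = -3
x=11: ŷ = 2 + 4·11 = 46; e = 50 − 46 = 4
x=17: ŷ = 2 + 4·17 = 70; e = 75 − 70 = 5
x=19: ŷ = 2 + 4·19 = 78; e = 72 − 78 = -6
Largest |e| is 6 at x = 19, residual -6.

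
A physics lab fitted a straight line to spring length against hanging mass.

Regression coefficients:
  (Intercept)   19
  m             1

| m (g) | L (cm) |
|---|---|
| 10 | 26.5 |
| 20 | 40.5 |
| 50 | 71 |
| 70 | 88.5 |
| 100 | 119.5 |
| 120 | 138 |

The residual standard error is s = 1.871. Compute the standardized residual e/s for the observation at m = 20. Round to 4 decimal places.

0.8017

L̂ = 19 + 20 = 39
e = 40.5 − 39 = 1.5
e/s = 1.5 / 1.871 = 0.8017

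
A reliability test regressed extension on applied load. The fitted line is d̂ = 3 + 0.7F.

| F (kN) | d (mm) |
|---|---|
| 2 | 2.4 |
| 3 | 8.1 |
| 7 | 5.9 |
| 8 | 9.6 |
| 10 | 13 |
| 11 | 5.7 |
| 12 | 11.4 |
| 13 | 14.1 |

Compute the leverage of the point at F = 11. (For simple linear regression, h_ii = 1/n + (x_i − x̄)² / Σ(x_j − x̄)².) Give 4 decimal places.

h = 0.1905

F̄ = (2 + 3 + 7 + 8 + 10 + 11 + 12 + 13)/8 = 8.25
Σ(F − F̄)² = 39.0625 + 27.5625 + 1.5625 + 0.0625 + 3.0625 + 7.5625 + 14.0625 + 22.5625 = 115.5
h = 1/8 + (2.75)²/115.5 = 0.125 + 0.0654762 = 0.1905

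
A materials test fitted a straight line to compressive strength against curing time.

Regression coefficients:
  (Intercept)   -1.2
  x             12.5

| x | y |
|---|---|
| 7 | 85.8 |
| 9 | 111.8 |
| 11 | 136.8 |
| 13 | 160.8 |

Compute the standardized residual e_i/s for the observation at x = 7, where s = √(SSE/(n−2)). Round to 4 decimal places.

-0.7071

x=7: ŷ = -1.2 + 12.5·7 = 86.3; e = 85.8 − 86.3 = -0.5
x=9: ŷ = -1.2 + 12.5·9 = 111.3; e = 111.8 − 111.3 = 0.5
x=11: ŷ = -1.2 + 12.5·11 = 136.3; e = 136.8 − 136.3 = 0.5
x=13: ŷ = -1.2 + 12.5·13 = 161.3; e = 160.8 − 161.3 = -0.5
SSE = 0.25 + 0.25 + 0.25 + 0.25 = 1
s = √(1/2) = 0.707107
e/s = -0.5 / 0.707107 = -0.7071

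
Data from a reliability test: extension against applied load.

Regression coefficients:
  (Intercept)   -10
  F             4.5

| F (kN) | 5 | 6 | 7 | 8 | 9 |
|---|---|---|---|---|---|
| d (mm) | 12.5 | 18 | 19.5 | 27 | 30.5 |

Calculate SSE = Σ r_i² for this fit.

SSE = 6

F=5: ŷ = -10 + 4.5·5 = 12.5; r = 12.5 − 12.5 = 0
F=6: ŷ = -10 + 4.5·6 = 17; r = 18 − 17 = 1
F=7: ŷ = -10 + 4.5·7 = 21.5; r = 19.5 − 21.5 = -2
F=8: ŷ = -10 + 4.5·8 = 26; r = 27 − 26 = 1
F=9: ŷ = -10 + 4.5·9 = 30.5; r = 30.5 − 30.5 = 0
SSE = 0 + 1 + 4 + 1 + 0 = 6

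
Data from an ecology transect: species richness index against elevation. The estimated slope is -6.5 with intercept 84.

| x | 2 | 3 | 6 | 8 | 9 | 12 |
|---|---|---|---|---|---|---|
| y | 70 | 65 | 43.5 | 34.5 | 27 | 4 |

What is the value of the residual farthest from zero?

e = 2.5

x=2: ŷ = 84 − 6.5·2 = 71; e = 70 − 71 = -1
x=3: ŷ = 84 − 6.5·3 = 64.5; e = 65 − 64.5 = 0.5
x=6: ŷ = 84 − 6.5·6 = 45; e = 43.5 − 45 = -1.5
x=8: ŷ = 84 − 6.5·8 = 32; e = 34.5 − 32 = 2.5
x=9: ŷ = 84 − 6.5·9 = 25.5; e = 27 − 25.5 = 1.5
x=12: ŷ = 84 − 6.5·12 = 6; e = 4 − 6 = -2
Largest |e| is 2.5 at x = 8, residual 2.5.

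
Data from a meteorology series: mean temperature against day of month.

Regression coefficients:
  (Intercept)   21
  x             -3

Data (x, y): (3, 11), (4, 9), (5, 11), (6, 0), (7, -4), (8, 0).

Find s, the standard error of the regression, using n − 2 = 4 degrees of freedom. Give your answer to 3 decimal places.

x=3: ŷ = 21 − 3·3 = 12; e = 11 − 12 = -1
x=4: ŷ = 21 − 3·4 = 9; e = 9 − 9 = 0
x=5: ŷ = 21 − 3·5 = 6; e = 11 − 6 = 5
x=6: ŷ = 21 − 3·6 = 3; e = 0 − 3 = -3
x=7: ŷ = 21 − 3·7 = 0; e = -4 − 0 = -4
x=8: ŷ = 21 − 3·8 = -3; e = 0 − (-3) = 3
SSE = 1 + 0 + 25 + 9 + 16 + 9 = 60
s = √(60/4) = √15 ≈ 3.873

s = 3.873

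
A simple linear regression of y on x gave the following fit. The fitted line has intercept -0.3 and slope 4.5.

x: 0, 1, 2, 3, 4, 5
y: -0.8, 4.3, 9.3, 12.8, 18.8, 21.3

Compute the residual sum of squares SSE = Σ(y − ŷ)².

x=0: ŷ = -0.3 + 4.5·0 = -0.3; r = -0.8 − (-0.3) = -0.5
x=1: ŷ = -0.3 + 4.5·1 = 4.2; r = 4.3 − 4.2 = 0.1
x=2: ŷ = -0.3 + 4.5·2 = 8.7; r = 9.3 − 8.7 = 0.6
x=3: ŷ = -0.3 + 4.5·3 = 13.2; r = 12.8 − 13.2 = -0.4
x=4: ŷ = -0.3 + 4.5·4 = 17.7; r = 18.8 − 17.7 = 1.1
x=5: ŷ = -0.3 + 4.5·5 = 22.2; r = 21.3 − 22.2 = -0.9
SSE = 0.25 + 0.01 + 0.36 + 0.16 + 1.21 + 0.81 = 2.8

SSE = 2.8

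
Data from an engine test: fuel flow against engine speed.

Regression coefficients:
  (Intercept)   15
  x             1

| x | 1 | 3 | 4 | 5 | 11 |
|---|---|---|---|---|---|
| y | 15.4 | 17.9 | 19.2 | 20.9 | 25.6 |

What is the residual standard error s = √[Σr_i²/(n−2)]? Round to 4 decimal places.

x=1: ŷ = 15 + 1 = 16; r = 15.4 − 16 = -0.6
x=3: ŷ = 15 + 3 = 18; r = 17.9 − 18 = -0.1
x=4: ŷ = 15 + 4 = 19; r = 19.2 − 19 = 0.2
x=5: ŷ = 15 + 5 = 20; r = 20.9 − 20 = 0.9
x=11: ŷ = 15 + 11 = 26; r = 25.6 − 26 = -0.4
SSE = 0.36 + 0.01 + 0.04 + 0.81 + 0.16 = 1.38
s = √(1.38/3) = √0.46 ≈ 0.6782

s = 0.6782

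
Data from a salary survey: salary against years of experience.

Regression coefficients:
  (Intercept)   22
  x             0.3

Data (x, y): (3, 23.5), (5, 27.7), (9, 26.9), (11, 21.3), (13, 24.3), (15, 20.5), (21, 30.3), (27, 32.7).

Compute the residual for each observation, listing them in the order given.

x=3: ŷ = 22 + 0.3·3 = 22.9; r = 23.5 − 22.9 = 0.6
x=5: ŷ = 22 + 0.3·5 = 23.5; r = 27.7 − 23.5 = 4.2
x=9: ŷ = 22 + 0.3·9 = 24.7; r = 26.9 − 24.7 = 2.2
x=11: ŷ = 22 + 0.3·11 = 25.3; r = 21.3 − 25.3 = -4
x=13: ŷ = 22 + 0.3·13 = 25.9; r = 24.3 − 25.9 = -1.6
x=15: ŷ = 22 + 0.3·15 = 26.5; r = 20.5 − 26.5 = -6
x=21: ŷ = 22 + 0.3·21 = 28.3; r = 30.3 − 28.3 = 2
x=27: ŷ = 22 + 0.3·27 = 30.1; r = 32.7 − 30.1 = 2.6

0.6, 4.2, 2.2, -4, -1.6, -6, 2, 2.6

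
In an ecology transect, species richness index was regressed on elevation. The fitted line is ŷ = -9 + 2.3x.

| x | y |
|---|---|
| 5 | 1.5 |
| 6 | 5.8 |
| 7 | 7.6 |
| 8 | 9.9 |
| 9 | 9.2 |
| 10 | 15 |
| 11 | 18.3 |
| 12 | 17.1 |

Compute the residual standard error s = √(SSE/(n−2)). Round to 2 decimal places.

s = 1.63

x=5: ŷ = -9 + 2.3·5 = 2.5; e = 1.5 − 2.5 = -1
x=6: ŷ = -9 + 2.3·6 = 4.8; e = 5.8 − 4.8 = 1
x=7: ŷ = -9 + 2.3·7 = 7.1; e = 7.6 − 7.1 = 0.5
x=8: ŷ = -9 + 2.3·8 = 9.4; e = 9.9 − 9.4 = 0.5
x=9: ŷ = -9 + 2.3·9 = 11.7; e = 9.2 − 11.7 = -2.5
x=10: ŷ = -9 + 2.3·10 = 14; e = 15 − 14 = 1
x=11: ŷ = -9 + 2.3·11 = 16.3; e = 18.3 − 16.3 = 2
x=12: ŷ = -9 + 2.3·12 = 18.6; e = 17.1 − 18.6 = -1.5
SSE = 1 + 1 + 0.25 + 0.25 + 6.25 + 1 + 4 + 2.25 = 16
s = √(16/6) = √2.66667 ≈ 1.63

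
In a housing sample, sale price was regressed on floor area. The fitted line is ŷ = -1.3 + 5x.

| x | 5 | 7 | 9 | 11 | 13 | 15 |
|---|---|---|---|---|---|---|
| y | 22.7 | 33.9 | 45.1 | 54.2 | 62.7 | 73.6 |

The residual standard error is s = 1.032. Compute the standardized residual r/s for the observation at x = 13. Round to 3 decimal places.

ŷ = -1.3 + 5·13 = 63.7
r = 62.7 − 63.7 = -1
r/s = -1 / 1.032 = -0.969

-0.969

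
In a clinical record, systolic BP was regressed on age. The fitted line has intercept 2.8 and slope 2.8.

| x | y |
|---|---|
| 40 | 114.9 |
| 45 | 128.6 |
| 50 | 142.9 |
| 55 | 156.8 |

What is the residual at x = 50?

e = 0.1

ŷ = 2.8 + 2.8·50 = 142.8
e = 142.9 − 142.8 = 0.1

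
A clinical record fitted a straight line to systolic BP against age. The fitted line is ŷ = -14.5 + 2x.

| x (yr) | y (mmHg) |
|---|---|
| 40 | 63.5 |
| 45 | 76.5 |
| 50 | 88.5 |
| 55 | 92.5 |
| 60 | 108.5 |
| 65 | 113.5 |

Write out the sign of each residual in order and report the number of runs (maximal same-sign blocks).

x=40: ŷ = -14.5 + 2·40 = 65.5; e = 63.5 − 65.5 = -2
x=45: ŷ = -14.5 + 2·45 = 75.5; e = 76.5 − 75.5 = 1
x=50: ŷ = -14.5 + 2·50 = 85.5; e = 88.5 − 85.5 = 3
x=55: ŷ = -14.5 + 2·55 = 95.5; e = 92.5 − 95.5 = -3
x=60: ŷ = -14.5 + 2·60 = 105.5; e = 108.5 − 105.5 = 3
x=65: ŷ = -14.5 + 2·65 = 115.5; e = 113.5 − 115.5 = -2
Signs: − + + − + −
Runs: −×1, +×2, −×1, +×1, −×1 → 5

5 runs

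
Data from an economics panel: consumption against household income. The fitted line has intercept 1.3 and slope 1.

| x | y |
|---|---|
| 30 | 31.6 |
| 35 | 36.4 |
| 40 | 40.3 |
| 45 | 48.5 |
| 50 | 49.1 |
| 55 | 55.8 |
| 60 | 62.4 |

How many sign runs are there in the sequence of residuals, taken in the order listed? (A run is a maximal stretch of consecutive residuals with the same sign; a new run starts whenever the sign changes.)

5 runs

x=30: ŷ = 1.3 + 30 = 31.3; r = 31.6 − 31.3 = 0.3
x=35: ŷ = 1.3 + 35 = 36.3; r = 36.4 − 36.3 = 0.1
x=40: ŷ = 1.3 + 40 = 41.3; r = 40.3 − 41.3 = -1
x=45: ŷ = 1.3 + 45 = 46.3; r = 48.5 − 46.3 = 2.2
x=50: ŷ = 1.3 + 50 = 51.3; r = 49.1 − 51.3 = -2.2
x=55: ŷ = 1.3 + 55 = 56.3; r = 55.8 − 56.3 = -0.5
x=60: ŷ = 1.3 + 60 = 61.3; r = 62.4 − 61.3 = 1.1
Signs: + + − + − − +
Runs: +×2, −×1, +×1, −×2, +×1 → 5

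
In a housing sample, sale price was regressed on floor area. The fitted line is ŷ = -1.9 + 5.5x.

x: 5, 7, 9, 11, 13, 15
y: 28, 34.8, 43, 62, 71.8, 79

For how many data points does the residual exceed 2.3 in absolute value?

x=5: ŷ = -1.9 + 5.5·5 = 25.6; e = 28 − 25.6 = 2.4
x=7: ŷ = -1.9 + 5.5·7 = 36.6; e = 34.8 − 36.6 = -1.8
x=9: ŷ = -1.9 + 5.5·9 = 47.6; e = 43 − 47.6 = -4.6
x=11: ŷ = -1.9 + 5.5·11 = 58.6; e = 62 − 58.6 = 3.4
x=13: ŷ = -1.9 + 5.5·13 = 69.6; e = 71.8 − 69.6 = 2.2
x=15: ŷ = -1.9 + 5.5·15 = 80.6; e = 79 − 80.6 = -1.6
|e| > 2.3: x=5 (|e|=2.4), x=9 (|e|=4.6), x=11 (|e|=3.4) → 3

3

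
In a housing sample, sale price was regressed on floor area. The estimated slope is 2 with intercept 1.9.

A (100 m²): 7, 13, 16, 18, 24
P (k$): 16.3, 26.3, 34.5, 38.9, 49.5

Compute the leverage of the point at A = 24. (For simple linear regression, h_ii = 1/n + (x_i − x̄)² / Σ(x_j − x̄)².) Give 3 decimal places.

Ā = (7 + 13 + 16 + 18 + 24)/5 = 15.6
Σ(A − Ā)² = 73.96 + 6.76 + 0.16 + 5.76 + 70.56 = 157.2
h = 1/5 + (8.4)²/157.2 = 0.2 + 0.448855 = 0.649

h = 0.649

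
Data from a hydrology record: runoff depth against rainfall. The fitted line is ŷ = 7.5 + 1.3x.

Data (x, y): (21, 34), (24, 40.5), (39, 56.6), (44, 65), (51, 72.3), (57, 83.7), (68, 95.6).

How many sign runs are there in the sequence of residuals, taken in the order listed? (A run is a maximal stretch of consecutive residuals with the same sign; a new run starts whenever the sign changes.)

x=21: ŷ = 7.5 + 1.3·21 = 34.8; r = 34 − 34.8 = -0.8
x=24: ŷ = 7.5 + 1.3·24 = 38.7; r = 40.5 − 38.7 = 1.8
x=39: ŷ = 7.5 + 1.3·39 = 58.2; r = 56.6 − 58.2 = -1.6
x=44: ŷ = 7.5 + 1.3·44 = 64.7; r = 65 − 64.7 = 0.3
x=51: ŷ = 7.5 + 1.3·51 = 73.8; r = 72.3 − 73.8 = -1.5
x=57: ŷ = 7.5 + 1.3·57 = 81.6; r = 83.7 − 81.6 = 2.1
x=68: ŷ = 7.5 + 1.3·68 = 95.9; r = 95.6 − 95.9 = -0.3
Signs: − + − + − + −
Runs: −×1, +×1, −×1, +×1, −×1, +×1, −×1 → 7

7 runs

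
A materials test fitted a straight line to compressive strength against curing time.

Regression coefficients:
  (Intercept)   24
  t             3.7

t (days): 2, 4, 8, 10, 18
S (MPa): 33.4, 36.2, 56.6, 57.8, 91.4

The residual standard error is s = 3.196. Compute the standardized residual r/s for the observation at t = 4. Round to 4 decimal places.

ŷ = 24 + 3.7·4 = 38.8
r = 36.2 − 38.8 = -2.6
r/s = -2.6 / 3.196 = -0.8135

-0.8135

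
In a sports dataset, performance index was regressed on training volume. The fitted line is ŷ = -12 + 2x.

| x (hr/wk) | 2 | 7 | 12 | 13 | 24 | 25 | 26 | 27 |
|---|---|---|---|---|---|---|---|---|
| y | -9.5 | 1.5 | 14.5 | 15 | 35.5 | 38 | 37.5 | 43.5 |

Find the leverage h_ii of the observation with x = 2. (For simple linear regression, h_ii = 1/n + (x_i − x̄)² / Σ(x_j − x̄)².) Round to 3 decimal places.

h = 0.466

x̄ = (2 + 7 + 12 + 13 + 24 + 25 + 26 + 27)/8 = 17
Σ(x − x̄)² = 225 + 100 + 25 + 16 + 49 + 64 + 81 + 100 = 660
h = 1/8 + (-15)²/660 = 0.125 + 0.340909 = 0.466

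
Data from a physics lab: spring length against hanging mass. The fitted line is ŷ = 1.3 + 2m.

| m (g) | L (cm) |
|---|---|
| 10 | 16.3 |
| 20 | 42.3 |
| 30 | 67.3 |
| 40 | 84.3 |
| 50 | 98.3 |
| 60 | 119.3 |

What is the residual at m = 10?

ŷ = 1.3 + 2·10 = 21.3
r = 16.3 − 21.3 = -5

r = -5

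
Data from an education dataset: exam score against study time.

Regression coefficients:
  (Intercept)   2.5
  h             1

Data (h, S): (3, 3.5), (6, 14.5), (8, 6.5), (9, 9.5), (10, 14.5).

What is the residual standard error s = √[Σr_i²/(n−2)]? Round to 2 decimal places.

h=3: Ŝ = 2.5 + 3 = 5.5; r = 3.5 − 5.5 = -2
h=6: Ŝ = 2.5 + 6 = 8.5; r = 14.5 − 8.5 = 6
h=8: Ŝ = 2.5 + 8 = 10.5; r = 6.5 − 10.5 = -4
h=9: Ŝ = 2.5 + 9 = 11.5; r = 9.5 − 11.5 = -2
h=10: Ŝ = 2.5 + 10 = 12.5; r = 14.5 − 12.5 = 2
SSE = 4 + 36 + 16 + 4 + 4 = 64
s = √(64/3) = √21.3333 ≈ 4.62

s = 4.62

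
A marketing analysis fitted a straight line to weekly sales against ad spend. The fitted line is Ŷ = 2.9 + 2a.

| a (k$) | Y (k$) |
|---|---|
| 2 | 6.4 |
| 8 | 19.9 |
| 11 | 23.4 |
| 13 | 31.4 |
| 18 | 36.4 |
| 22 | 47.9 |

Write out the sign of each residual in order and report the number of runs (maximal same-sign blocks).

6 runs

a=2: Ŷ = 2.9 + 2·2 = 6.9; e = 6.4 − 6.9 = -0.5
a=8: Ŷ = 2.9 + 2·8 = 18.9; e = 19.9 − 18.9 = 1
a=11: Ŷ = 2.9 + 2·11 = 24.9; e = 23.4 − 24.9 = -1.5
a=13: Ŷ = 2.9 + 2·13 = 28.9; e = 31.4 − 28.9 = 2.5
a=18: Ŷ = 2.9 + 2·18 = 38.9; e = 36.4 − 38.9 = -2.5
a=22: Ŷ = 2.9 + 2·22 = 46.9; e = 47.9 − 46.9 = 1
Signs: − + − + − +
Runs: −×1, +×1, −×1, +×1, −×1, +×1 → 6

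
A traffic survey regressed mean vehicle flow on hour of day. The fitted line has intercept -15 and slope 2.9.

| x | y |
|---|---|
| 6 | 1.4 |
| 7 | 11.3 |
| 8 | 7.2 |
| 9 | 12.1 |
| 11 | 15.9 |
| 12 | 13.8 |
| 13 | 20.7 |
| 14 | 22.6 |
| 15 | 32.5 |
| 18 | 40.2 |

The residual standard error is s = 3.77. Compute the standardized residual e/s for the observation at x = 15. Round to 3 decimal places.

ŷ = -15 + 2.9·15 = 28.5
e = 32.5 − 28.5 = 4
e/s = 4 / 3.77 = 1.061

1.061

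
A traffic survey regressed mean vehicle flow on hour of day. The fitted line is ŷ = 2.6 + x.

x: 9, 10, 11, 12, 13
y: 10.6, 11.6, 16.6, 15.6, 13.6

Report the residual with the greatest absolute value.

x=9: ŷ = 2.6 + 9 = 11.6; e = 10.6 − 11.6 = -1
x=10: ŷ = 2.6 + 10 = 12.6; e = 11.6 − 12.6 = -1
x=11: ŷ = 2.6 + 11 = 13.6; e = 16.6 − 13.6 = 3
x=12: ŷ = 2.6 + 12 = 14.6; e = 15.6 − 14.6 = 1
x=13: ŷ = 2.6 + 13 = 15.6; e = 13.6 − 15.6 = -2
Largest |e| is 3 at x = 11, residual 3.

e = 3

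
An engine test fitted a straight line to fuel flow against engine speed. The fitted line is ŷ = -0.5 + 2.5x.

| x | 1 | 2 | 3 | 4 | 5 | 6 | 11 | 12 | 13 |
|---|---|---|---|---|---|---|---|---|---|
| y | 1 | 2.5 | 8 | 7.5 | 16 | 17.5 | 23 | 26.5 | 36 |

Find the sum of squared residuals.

x=1: ŷ = -0.5 + 2.5·1 = 2; r = 1 − 2 = -1
x=2: ŷ = -0.5 + 2.5·2 = 4.5; r = 2.5 − 4.5 = -2
x=3: ŷ = -0.5 + 2.5·3 = 7; r = 8 − 7 = 1
x=4: ŷ = -0.5 + 2.5·4 = 9.5; r = 7.5 − 9.5 = -2
x=5: ŷ = -0.5 + 2.5·5 = 12; r = 16 − 12 = 4
x=6: ŷ = -0.5 + 2.5·6 = 14.5; r = 17.5 − 14.5 = 3
x=11: ŷ = -0.5 + 2.5·11 = 27; r = 23 − 27 = -4
x=12: ŷ = -0.5 + 2.5·12 = 29.5; r = 26.5 − 29.5 = -3
x=13: ŷ = -0.5 + 2.5·13 = 32; r = 36 − 32 = 4
SSE = 1 + 4 + 1 + 4 + 16 + 9 + 16 + 9 + 16 = 76

SSE = 76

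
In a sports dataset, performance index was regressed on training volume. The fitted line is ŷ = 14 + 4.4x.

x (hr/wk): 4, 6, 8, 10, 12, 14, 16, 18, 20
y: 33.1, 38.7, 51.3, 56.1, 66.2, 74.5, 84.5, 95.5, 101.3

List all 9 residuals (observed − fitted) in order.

1.5, -1.7, 2.1, -1.9, -0.6, -1.1, 0.1, 2.3, -0.7

x=4: ŷ = 14 + 4.4·4 = 31.6; r = 33.1 − 31.6 = 1.5
x=6: ŷ = 14 + 4.4·6 = 40.4; r = 38.7 − 40.4 = -1.7
x=8: ŷ = 14 + 4.4·8 = 49.2; r = 51.3 − 49.2 = 2.1
x=10: ŷ = 14 + 4.4·10 = 58; r = 56.1 − 58 = -1.9
x=12: ŷ = 14 + 4.4·12 = 66.8; r = 66.2 − 66.8 = -0.6
x=14: ŷ = 14 + 4.4·14 = 75.6; r = 74.5 − 75.6 = -1.1
x=16: ŷ = 14 + 4.4·16 = 84.4; r = 84.5 − 84.4 = 0.1
x=18: ŷ = 14 + 4.4·18 = 93.2; r = 95.5 − 93.2 = 2.3
x=20: ŷ = 14 + 4.4·20 = 102; r = 101.3 − 102 = -0.7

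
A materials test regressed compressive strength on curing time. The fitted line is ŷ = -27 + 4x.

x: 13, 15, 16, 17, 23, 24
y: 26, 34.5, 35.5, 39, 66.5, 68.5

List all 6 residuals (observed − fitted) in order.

x=13: ŷ = -27 + 4·13 = 25; r = 26 − 25 = 1
x=15: ŷ = -27 + 4·15 = 33; r = 34.5 − 33 = 1.5
x=16: ŷ = -27 + 4·16 = 37; r = 35.5 − 37 = -1.5
x=17: ŷ = -27 + 4·17 = 41; r = 39 − 41 = -2
x=23: ŷ = -27 + 4·23 = 65; r = 66.5 − 65 = 1.5
x=24: ŷ = -27 + 4·24 = 69; r = 68.5 − 69 = -0.5

1, 1.5, -1.5, -2, 1.5, -0.5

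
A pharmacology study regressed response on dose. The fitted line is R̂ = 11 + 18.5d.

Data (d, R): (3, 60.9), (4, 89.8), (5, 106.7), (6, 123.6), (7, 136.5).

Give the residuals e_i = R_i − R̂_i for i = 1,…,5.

-5.6, 4.8, 3.2, 1.6, -4

d=3: R̂ = 11 + 18.5·3 = 66.5; e = 60.9 − 66.5 = -5.6
d=4: R̂ = 11 + 18.5·4 = 85; e = 89.8 − 85 = 4.8
d=5: R̂ = 11 + 18.5·5 = 103.5; e = 106.7 − 103.5 = 3.2
d=6: R̂ = 11 + 18.5·6 = 122; e = 123.6 − 122 = 1.6
d=7: R̂ = 11 + 18.5·7 = 140.5; e = 136.5 − 140.5 = -4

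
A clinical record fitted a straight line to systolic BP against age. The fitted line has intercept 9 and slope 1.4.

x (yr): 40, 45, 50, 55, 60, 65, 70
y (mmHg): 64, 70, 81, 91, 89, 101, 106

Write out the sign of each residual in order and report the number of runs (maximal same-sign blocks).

5 runs

x=40: ŷ = 9 + 1.4·40 = 65; r = 64 − 65 = -1
x=45: ŷ = 9 + 1.4·45 = 72; r = 70 − 72 = -2
x=50: ŷ = 9 + 1.4·50 = 79; r = 81 − 79 = 2
x=55: ŷ = 9 + 1.4·55 = 86; r = 91 − 86 = 5
x=60: ŷ = 9 + 1.4·60 = 93; r = 89 − 93 = -4
x=65: ŷ = 9 + 1.4·65 = 100; r = 101 − 100 = 1
x=70: ŷ = 9 + 1.4·70 = 107; r = 106 − 107 = -1
Signs: − − + + − + −
Runs: −×2, +×2, −×1, +×1, −×1 → 5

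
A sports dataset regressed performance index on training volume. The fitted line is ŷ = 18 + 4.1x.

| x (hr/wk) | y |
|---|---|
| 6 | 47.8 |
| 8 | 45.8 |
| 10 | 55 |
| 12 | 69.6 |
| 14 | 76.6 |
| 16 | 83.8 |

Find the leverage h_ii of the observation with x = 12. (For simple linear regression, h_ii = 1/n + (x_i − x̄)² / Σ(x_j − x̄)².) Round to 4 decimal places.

h = 0.1810

x̄ = (6 + 8 + 10 + 12 + 14 + 16)/6 = 11
Σ(x − x̄)² = 25 + 9 + 1 + 1 + 9 + 25 = 70
h = 1/6 + (1)²/70 = 0.166667 + 0.0142857 = 0.1810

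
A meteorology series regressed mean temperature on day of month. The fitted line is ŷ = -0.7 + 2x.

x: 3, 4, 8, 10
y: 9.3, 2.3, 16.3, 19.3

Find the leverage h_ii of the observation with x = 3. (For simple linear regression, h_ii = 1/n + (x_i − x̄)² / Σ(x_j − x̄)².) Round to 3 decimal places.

h = 0.573

x̄ = (3 + 4 + 8 + 10)/4 = 6.25
Σ(x − x̄)² = 10.5625 + 5.0625 + 3.0625 + 14.0625 = 32.75
h = 1/4 + (-3.25)²/32.75 = 0.25 + 0.322519 = 0.573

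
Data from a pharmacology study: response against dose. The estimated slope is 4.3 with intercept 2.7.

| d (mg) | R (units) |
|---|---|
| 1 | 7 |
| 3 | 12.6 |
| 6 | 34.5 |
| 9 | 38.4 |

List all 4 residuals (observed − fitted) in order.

d=1: R̂ = 2.7 + 4.3·1 = 7; e = 7 − 7 = 0
d=3: R̂ = 2.7 + 4.3·3 = 15.6; e = 12.6 − 15.6 = -3
d=6: R̂ = 2.7 + 4.3·6 = 28.5; e = 34.5 − 28.5 = 6
d=9: R̂ = 2.7 + 4.3·9 = 41.4; e = 38.4 − 41.4 = -3

0, -3, 6, -3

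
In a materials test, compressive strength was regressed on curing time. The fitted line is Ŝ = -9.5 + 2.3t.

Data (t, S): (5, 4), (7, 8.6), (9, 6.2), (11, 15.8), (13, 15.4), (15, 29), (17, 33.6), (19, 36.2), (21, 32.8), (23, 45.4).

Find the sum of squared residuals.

SSE = 134

t=5: Ŝ = -9.5 + 2.3·5 = 2; r = 4 − 2 = 2
t=7: Ŝ = -9.5 + 2.3·7 = 6.6; r = 8.6 − 6.6 = 2
t=9: Ŝ = -9.5 + 2.3·9 = 11.2; r = 6.2 − 11.2 = -5
t=11: Ŝ = -9.5 + 2.3·11 = 15.8; r = 15.8 − 15.8 = 0
t=13: Ŝ = -9.5 + 2.3·13 = 20.4; r = 15.4 − 20.4 = -5
t=15: Ŝ = -9.5 + 2.3·15 = 25; r = 29 − 25 = 4
t=17: Ŝ = -9.5 + 2.3·17 = 29.6; r = 33.6 − 29.6 = 4
t=19: Ŝ = -9.5 + 2.3·19 = 34.2; r = 36.2 − 34.2 = 2
t=21: Ŝ = -9.5 + 2.3·21 = 38.8; r = 32.8 − 38.8 = -6
t=23: Ŝ = -9.5 + 2.3·23 = 43.4; r = 45.4 − 43.4 = 2
SSE = 4 + 4 + 25 + 0 + 25 + 16 + 16 + 4 + 36 + 4 = 134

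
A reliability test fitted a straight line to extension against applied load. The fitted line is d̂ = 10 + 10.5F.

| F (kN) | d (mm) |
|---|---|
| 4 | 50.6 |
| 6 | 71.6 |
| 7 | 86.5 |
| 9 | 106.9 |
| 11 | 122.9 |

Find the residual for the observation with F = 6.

e = -1.4

d̂ = 10 + 10.5·6 = 73
e = 71.6 − 73 = -1.4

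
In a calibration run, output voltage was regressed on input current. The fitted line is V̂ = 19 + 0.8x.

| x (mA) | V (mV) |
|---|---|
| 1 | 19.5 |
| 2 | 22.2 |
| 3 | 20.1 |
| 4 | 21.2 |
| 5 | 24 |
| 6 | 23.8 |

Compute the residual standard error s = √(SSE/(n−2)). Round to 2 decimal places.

s = 1.26

x=1: V̂ = 19 + 0.8·1 = 19.8; r = 19.5 − 19.8 = -0.3
x=2: V̂ = 19 + 0.8·2 = 20.6; r = 22.2 − 20.6 = 1.6
x=3: V̂ = 19 + 0.8·3 = 21.4; r = 20.1 − 21.4 = -1.3
x=4: V̂ = 19 + 0.8·4 = 22.2; r = 21.2 − 22.2 = -1
x=5: V̂ = 19 + 0.8·5 = 23; r = 24 − 23 = 1
x=6: V̂ = 19 + 0.8·6 = 23.8; r = 23.8 − 23.8 = 0
SSE = 0.09 + 2.56 + 1.69 + 1 + 1 + 0 = 6.34
s = √(6.34/4) = √1.585 ≈ 1.26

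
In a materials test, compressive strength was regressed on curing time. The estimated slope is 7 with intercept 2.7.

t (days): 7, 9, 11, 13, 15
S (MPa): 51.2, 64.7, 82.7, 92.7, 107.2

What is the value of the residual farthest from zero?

r = 3

t=7: Ŝ = 2.7 + 7·7 = 51.7; r = 51.2 − 51.7 = -0.5
t=9: Ŝ = 2.7 + 7·9 = 65.7; r = 64.7 − 65.7 = -1
t=11: Ŝ = 2.7 + 7·11 = 79.7; r = 82.7 − 79.7 = 3
t=13: Ŝ = 2.7 + 7·13 = 93.7; r = 92.7 − 93.7 = -1
t=15: Ŝ = 2.7 + 7·15 = 107.7; r = 107.2 − 107.7 = -0.5
Largest |r| is 3 at t = 11, residual 3.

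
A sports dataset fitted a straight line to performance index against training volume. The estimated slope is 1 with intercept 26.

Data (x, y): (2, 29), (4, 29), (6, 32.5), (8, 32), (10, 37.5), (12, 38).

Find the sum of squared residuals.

SSE = 8.5

x=2: ŷ = 26 + 2 = 28; e = 29 − 28 = 1
x=4: ŷ = 26 + 4 = 30; e = 29 − 30 = -1
x=6: ŷ = 26 + 6 = 32; e = 32.5 − 32 = 0.5
x=8: ŷ = 26 + 8 = 34; e = 32 − 34 = -2
x=10: ŷ = 26 + 10 = 36; e = 37.5 − 36 = 1.5
x=12: ŷ = 26 + 12 = 38; e = 38 − 38 = 0
SSE = 1 + 1 + 0.25 + 4 + 2.25 + 0 = 8.5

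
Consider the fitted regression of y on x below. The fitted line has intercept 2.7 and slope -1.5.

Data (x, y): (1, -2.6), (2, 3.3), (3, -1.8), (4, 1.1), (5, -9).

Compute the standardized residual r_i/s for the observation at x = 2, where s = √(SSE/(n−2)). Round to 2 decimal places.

x=1: ŷ = 2.7 − 1.5·1 = 1.2; r = -2.6 − 1.2 = -3.8
x=2: ŷ = 2.7 − 1.5·2 = -0.3; r = 3.3 − (-0.3) = 3.6
x=3: ŷ = 2.7 − 1.5·3 = -1.8; r = -1.8 − (-1.8) = 0
x=4: ŷ = 2.7 − 1.5·4 = -3.3; r = 1.1 − (-3.3) = 4.4
x=5: ŷ = 2.7 − 1.5·5 = -4.8; r = -9 − (-4.8) = -4.2
SSE = 14.44 + 12.96 + 0 + 19.36 + 17.64 = 64.4
s = √(64.4/3) = 4.63321
r/s = 3.6 / 4.63321 = 0.78

0.78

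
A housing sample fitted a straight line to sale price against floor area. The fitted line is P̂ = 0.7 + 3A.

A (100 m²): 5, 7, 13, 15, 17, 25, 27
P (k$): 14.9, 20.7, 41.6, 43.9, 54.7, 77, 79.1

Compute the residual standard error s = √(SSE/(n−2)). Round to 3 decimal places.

A=5: P̂ = 0.7 + 3·5 = 15.7; e = 14.9 − 15.7 = -0.8
A=7: P̂ = 0.7 + 3·7 = 21.7; e = 20.7 − 21.7 = -1
A=13: P̂ = 0.7 + 3·13 = 39.7; e = 41.6 − 39.7 = 1.9
A=15: P̂ = 0.7 + 3·15 = 45.7; e = 43.9 − 45.7 = -1.8
A=17: P̂ = 0.7 + 3·17 = 51.7; e = 54.7 − 51.7 = 3
A=25: P̂ = 0.7 + 3·25 = 75.7; e = 77 − 75.7 = 1.3
A=27: P̂ = 0.7 + 3·27 = 81.7; e = 79.1 − 81.7 = -2.6
SSE = 0.64 + 1 + 3.61 + 3.24 + 9 + 1.69 + 6.76 = 25.94
s = √(25.94/5) = √5.188 ≈ 2.278

s = 2.278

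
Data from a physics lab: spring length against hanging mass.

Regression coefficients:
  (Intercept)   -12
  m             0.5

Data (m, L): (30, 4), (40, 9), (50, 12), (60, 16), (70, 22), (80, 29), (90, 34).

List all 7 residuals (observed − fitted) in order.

1, 1, -1, -2, -1, 1, 1

m=30: ŷ = -12 + 0.5·30 = 3; e = 4 − 3 = 1
m=40: ŷ = -12 + 0.5·40 = 8; e = 9 − 8 = 1
m=50: ŷ = -12 + 0.5·50 = 13; e = 12 − 13 = -1
m=60: ŷ = -12 + 0.5·60 = 18; e = 16 − 18 = -2
m=70: ŷ = -12 + 0.5·70 = 23; e = 22 − 23 = -1
m=80: ŷ = -12 + 0.5·80 = 28; e = 29 − 28 = 1
m=90: ŷ = -12 + 0.5·90 = 33; e = 34 − 33 = 1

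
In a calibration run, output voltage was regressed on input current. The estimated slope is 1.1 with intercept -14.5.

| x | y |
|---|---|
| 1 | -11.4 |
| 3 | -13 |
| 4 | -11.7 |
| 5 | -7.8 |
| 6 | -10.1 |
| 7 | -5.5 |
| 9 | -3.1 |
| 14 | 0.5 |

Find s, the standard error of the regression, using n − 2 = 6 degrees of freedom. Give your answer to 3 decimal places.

x=1: ŷ = -14.5 + 1.1·1 = -13.4; r = -11.4 − (-13.4) = 2
x=3: ŷ = -14.5 + 1.1·3 = -11.2; r = -13 − (-11.2) = -1.8
x=4: ŷ = -14.5 + 1.1·4 = -10.1; r = -11.7 − (-10.1) = -1.6
x=5: ŷ = -14.5 + 1.1·5 = -9; r = -7.8 − (-9) = 1.2
x=6: ŷ = -14.5 + 1.1·6 = -7.9; r = -10.1 − (-7.9) = -2.2
x=7: ŷ = -14.5 + 1.1·7 = -6.8; r = -5.5 − (-6.8) = 1.3
x=9: ŷ = -14.5 + 1.1·9 = -4.6; r = -3.1 − (-4.6) = 1.5
x=14: ŷ = -14.5 + 1.1·14 = 0.9; r = 0.5 − 0.9 = -0.4
SSE = 4 + 3.24 + 2.56 + 1.44 + 4.84 + 1.69 + 2.25 + 0.16 = 20.18
s = √(20.18/6) = √3.36333 ≈ 1.834

s = 1.834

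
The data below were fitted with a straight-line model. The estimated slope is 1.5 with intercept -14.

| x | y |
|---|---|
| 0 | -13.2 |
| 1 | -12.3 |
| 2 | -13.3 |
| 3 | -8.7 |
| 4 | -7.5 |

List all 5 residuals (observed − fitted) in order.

x=0: ŷ = -14 + 1.5·0 = -14; r = -13.2 − (-14) = 0.8
x=1: ŷ = -14 + 1.5·1 = -12.5; r = -12.3 − (-12.5) = 0.2
x=2: ŷ = -14 + 1.5·2 = -11; r = -13.3 − (-11) = -2.3
x=3: ŷ = -14 + 1.5·3 = -9.5; r = -8.7 − (-9.5) = 0.8
x=4: ŷ = -14 + 1.5·4 = -8; r = -7.5 − (-8) = 0.5

0.8, 0.2, -2.3, 0.8, 0.5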